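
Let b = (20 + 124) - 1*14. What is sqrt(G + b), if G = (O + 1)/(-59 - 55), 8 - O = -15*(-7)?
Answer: sqrt(47234)/19 ≈ 11.439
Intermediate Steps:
O = -97 (O = 8 - (-15)*(-7) = 8 - 1*105 = 8 - 105 = -97)
G = 16/19 (G = (-97 + 1)/(-59 - 55) = -96/(-114) = -96*(-1/114) = 16/19 ≈ 0.84210)
b = 130 (b = 144 - 14 = 130)
sqrt(G + b) = sqrt(16/19 + 130) = sqrt(2486/19) = sqrt(47234)/19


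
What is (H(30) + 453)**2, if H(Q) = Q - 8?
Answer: 225625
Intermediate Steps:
H(Q) = -8 + Q
(H(30) + 453)**2 = ((-8 + 30) + 453)**2 = (22 + 453)**2 = 475**2 = 225625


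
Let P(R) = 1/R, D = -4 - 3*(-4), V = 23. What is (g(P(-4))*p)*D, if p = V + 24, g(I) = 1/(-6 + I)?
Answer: -1504/25 ≈ -60.160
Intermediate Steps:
D = 8 (D = -4 + 12 = 8)
p = 47 (p = 23 + 24 = 47)
(g(P(-4))*p)*D = (47/(-6 + 1/(-4)))*8 = (47/(-6 - 1/4))*8 = (47/(-25/4))*8 = -4/25*47*8 = -188/25*8 = -1504/25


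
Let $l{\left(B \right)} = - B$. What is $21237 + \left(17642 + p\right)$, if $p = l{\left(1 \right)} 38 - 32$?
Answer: $38809$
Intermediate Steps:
$p = -70$ ($p = \left(-1\right) 1 \cdot 38 - 32 = \left(-1\right) 38 - 32 = -38 - 32 = -70$)
$21237 + \left(17642 + p\right) = 21237 + \left(17642 - 70\right) = 21237 + 17572 = 38809$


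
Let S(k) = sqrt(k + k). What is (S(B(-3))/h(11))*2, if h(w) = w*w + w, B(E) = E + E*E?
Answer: sqrt(3)/33 ≈ 0.052486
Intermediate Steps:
B(E) = E + E**2
S(k) = sqrt(2)*sqrt(k) (S(k) = sqrt(2*k) = sqrt(2)*sqrt(k))
h(w) = w + w**2 (h(w) = w**2 + w = w + w**2)
(S(B(-3))/h(11))*2 = ((sqrt(2)*sqrt(-3*(1 - 3)))/((11*(1 + 11))))*2 = ((sqrt(2)*sqrt(-3*(-2)))/((11*12)))*2 = ((sqrt(2)*sqrt(6))/132)*2 = ((2*sqrt(3))*(1/132))*2 = (sqrt(3)/66)*2 = sqrt(3)/33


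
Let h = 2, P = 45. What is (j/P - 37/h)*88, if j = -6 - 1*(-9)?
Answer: -24332/15 ≈ -1622.1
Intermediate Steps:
j = 3 (j = -6 + 9 = 3)
(j/P - 37/h)*88 = (3/45 - 37/2)*88 = (3*(1/45) - 37*½)*88 = (1/15 - 37/2)*88 = -553/30*88 = -24332/15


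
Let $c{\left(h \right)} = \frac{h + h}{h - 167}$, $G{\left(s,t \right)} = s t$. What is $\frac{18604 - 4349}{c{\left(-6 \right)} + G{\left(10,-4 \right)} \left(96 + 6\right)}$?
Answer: $- \frac{2466115}{705828} \approx -3.4939$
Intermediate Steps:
$c{\left(h \right)} = \frac{2 h}{-167 + h}$
$\frac{18604 - 4349}{c{\left(-6 \right)} + G{\left(10,-4 \right)} \left(96 + 6\right)} = \frac{18604 - 4349}{2 \left(-6\right) \frac{1}{-167 - 6} + 10 \left(-4\right) \left(96 + 6\right)} = \frac{14255}{2 \left(-6\right) \frac{1}{-173} - 4080} = \frac{14255}{2 \left(-6\right) \left(- \frac{1}{173}\right) - 4080} = \frac{14255}{\frac{12}{173} - 4080} = \frac{14255}{- \frac{705828}{173}} = 14255 \left(- \frac{173}{705828}\right) = - \frac{2466115}{705828}$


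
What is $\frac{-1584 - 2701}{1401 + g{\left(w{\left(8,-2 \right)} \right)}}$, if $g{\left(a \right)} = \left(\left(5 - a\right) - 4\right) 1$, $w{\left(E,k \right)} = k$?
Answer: $- \frac{4285}{1404} \approx -3.052$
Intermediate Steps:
$g{\left(a \right)} = 1 - a$ ($g{\left(a \right)} = \left(1 - a\right) 1 = 1 - a$)
$\frac{-1584 - 2701}{1401 + g{\left(w{\left(8,-2 \right)} \right)}} = \frac{-1584 - 2701}{1401 + \left(1 - -2\right)} = - \frac{4285}{1401 + \left(1 + 2\right)} = - \frac{4285}{1401 + 3} = - \frac{4285}{1404}$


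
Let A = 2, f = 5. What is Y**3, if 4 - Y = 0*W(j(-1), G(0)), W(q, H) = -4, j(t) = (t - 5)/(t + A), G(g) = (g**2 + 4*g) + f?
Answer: 64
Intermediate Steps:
G(g) = 5 + g**2 + 4*g (G(g) = (g**2 + 4*g) + 5 = 5 + g**2 + 4*g)
j(t) = (-5 + t)/(2 + t) (j(t) = (t - 5)/(t + 2) = (-5 + t)/(2 + t))
Y = 4 (Y = 4 - 0*(-4) = 4 - 1*0 = 4 + 0 = 4)
Y**3 = 4**3 = 64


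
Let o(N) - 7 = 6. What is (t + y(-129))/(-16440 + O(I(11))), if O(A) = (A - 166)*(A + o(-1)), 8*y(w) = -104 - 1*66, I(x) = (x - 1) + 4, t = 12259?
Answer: -16317/27392 ≈ -0.59569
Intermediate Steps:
o(N) = 13 (o(N) = 7 + 6 = 13)
I(x) = 3 + x (I(x) = (-1 + x) + 4 = 3 + x)
y(w) = -85/4 (y(w) = (-104 - 1*66)/8 = (-104 - 66)/8 = (⅛)*(-170) = -85/4)
O(A) = (-166 + A)*(13 + A) (O(A) = (A - 166)*(A + 13) = (-166 + A)*(13 + A))
(t + y(-129))/(-16440 + O(I(11))) = (12259 - 85/4)/(-16440 + (-2158 + (3 + 11)² - 153*(3 + 11))) = 48951/(4*(-16440 + (-2158 + 14² - 153*14))) = 48951/(4*(-16440 + (-2158 + 196 - 2142))) = 48951/(4*(-16440 - 4104)) = (48951/4)/(-20544) = (48951/4)*(-1/20544) = -16317/27392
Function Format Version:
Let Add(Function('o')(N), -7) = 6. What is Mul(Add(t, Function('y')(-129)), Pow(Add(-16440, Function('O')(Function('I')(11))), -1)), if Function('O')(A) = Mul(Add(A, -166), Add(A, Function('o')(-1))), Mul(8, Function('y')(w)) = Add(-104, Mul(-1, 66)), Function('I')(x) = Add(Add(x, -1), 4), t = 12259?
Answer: Rational(-16317, 27392) ≈ -0.59569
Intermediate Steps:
Function('o')(N) = 13 (Function('o')(N) = Add(7, 6) = 13)
Function('I')(x) = Add(3, x) (Function('I')(x) = Add(Add(-1, x), 4) = Add(3, x))
Function('y')(w) = Rational(-85, 4) (Function('y')(w) = Mul(Rational(1, 8), Add(-104, Mul(-1, 66))) = Mul(Rational(1, 8), Add(-104, -66)) = Mul(Rational(1, 8), -170) = Rational(-85, 4))
Function('O')(A) = Mul(Add(-166, A), Add(13, A)) (Function('O')(A) = Mul(Add(A, -166), Add(A, 13)) = Mul(Add(-166, A), Add(13, A)))
Mul(Add(t, Function('y')(-129)), Pow(Add(-16440, Function('O')(Function('I')(11))), -1)) = Mul(Add(12259, Rational(-85, 4)), Pow(Add(-16440, Add(-2158, Pow(Add(3, 11), 2), Mul(-153, Add(3, 11)))), -1)) = Mul(Rational(48951, 4), Pow(Add(-16440, Add(-2158, Pow(14, 2), Mul(-153, 14))), -1)) = Mul(Rational(48951, 4), Pow(Add(-16440, Add(-2158, 196, -2142)), -1)) = Mul(Rational(48951, 4), Pow(Add(-16440, -4104), -1)) = Mul(Rational(48951, 4), Pow(-20544, -1)) = Mul(Rational(48951, 4), Rational(-1, 20544)) = Rational(-16317, 27392)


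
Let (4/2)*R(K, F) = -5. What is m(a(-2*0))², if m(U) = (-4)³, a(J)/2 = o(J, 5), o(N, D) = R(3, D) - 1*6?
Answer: 4096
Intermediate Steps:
R(K, F) = -5/2 (R(K, F) = (½)*(-5) = -5/2)
o(N, D) = -17/2 (o(N, D) = -5/2 - 1*6 = -5/2 - 6 = -17/2)
a(J) = -17 (a(J) = 2*(-17/2) = -17)
m(U) = -64
m(a(-2*0))² = (-64)² = 4096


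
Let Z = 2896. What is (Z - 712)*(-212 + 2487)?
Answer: 4968600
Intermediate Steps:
(Z - 712)*(-212 + 2487) = (2896 - 712)*(-212 + 2487) = 2184*2275 = 4968600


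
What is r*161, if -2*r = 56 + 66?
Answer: -9821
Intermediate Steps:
r = -61 (r = -(56 + 66)/2 = -1/2*122 = -61)
r*161 = -61*161 = -9821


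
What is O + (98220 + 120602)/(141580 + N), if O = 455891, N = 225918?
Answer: 83769624770/183749 ≈ 4.5589e+5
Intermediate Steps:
O + (98220 + 120602)/(141580 + N) = 455891 + (98220 + 120602)/(141580 + 225918) = 455891 + 218822/367498 = 455891 + 218822*(1/367498) = 455891 + 109411/183749 = 83769624770/183749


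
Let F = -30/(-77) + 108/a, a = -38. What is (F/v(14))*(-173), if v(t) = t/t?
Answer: 620724/1463 ≈ 424.28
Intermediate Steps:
v(t) = 1
F = -3588/1463 (F = -30/(-77) + 108/(-38) = -30*(-1/77) + 108*(-1/38) = 30/77 - 54/19 = -3588/1463 ≈ -2.4525)
(F/v(14))*(-173) = (-3588/1463/1)*(-173) = (1*(-3588/1463))*(-173) = -3588/1463*(-173) = 620724/1463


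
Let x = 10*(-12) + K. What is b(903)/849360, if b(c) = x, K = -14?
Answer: -67/424680 ≈ -0.00015777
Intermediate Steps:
x = -134 (x = 10*(-12) - 14 = -120 - 14 = -134)
b(c) = -134
b(903)/849360 = -134/849360 = -134*1/849360 = -67/424680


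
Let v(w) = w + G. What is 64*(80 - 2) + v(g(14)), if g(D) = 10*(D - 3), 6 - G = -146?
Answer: 5254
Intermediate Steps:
G = 152 (G = 6 - 1*(-146) = 6 + 146 = 152)
g(D) = -30 + 10*D (g(D) = 10*(-3 + D) = -30 + 10*D)
v(w) = 152 + w (v(w) = w + 152 = 152 + w)
64*(80 - 2) + v(g(14)) = 64*(80 - 2) + (152 + (-30 + 10*14)) = 64*78 + (152 + (-30 + 140)) = 4992 + (152 + 110) = 4992 + 262 = 5254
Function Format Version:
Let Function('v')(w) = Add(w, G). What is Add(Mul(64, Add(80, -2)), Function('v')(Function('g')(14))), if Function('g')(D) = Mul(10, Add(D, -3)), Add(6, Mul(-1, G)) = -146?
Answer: 5254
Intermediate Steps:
G = 152 (G = Add(6, Mul(-1, -146)) = Add(6, 146) = 152)
Function('g')(D) = Add(-30, Mul(10, D)) (Function('g')(D) = Mul(10, Add(-3, D)) = Add(-30, Mul(10, D)))
Function('v')(w) = Add(152, w) (Function('v')(w) = Add(w, 152) = Add(152, w))
Add(Mul(64, Add(80, -2)), Function('v')(Function('g')(14))) = Add(Mul(64, Add(80, -2)), Add(152, Add(-30, Mul(10, 14)))) = Add(Mul(64, 78), Add(152, Add(-30, 140))) = Add(4992, Add(152, 110)) = Add(4992, 262) = 5254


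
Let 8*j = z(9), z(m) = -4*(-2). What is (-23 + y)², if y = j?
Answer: 484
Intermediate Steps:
z(m) = 8
j = 1 (j = (⅛)*8 = 1)
y = 1
(-23 + y)² = (-23 + 1)² = (-22)² = 484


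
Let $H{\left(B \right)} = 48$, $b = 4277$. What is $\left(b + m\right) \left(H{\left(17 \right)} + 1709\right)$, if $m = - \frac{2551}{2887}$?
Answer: $\frac{21690425036}{2887} \approx 7.5131 \cdot 10^{6}$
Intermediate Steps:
$m = - \frac{2551}{2887}$ ($m = \left(-2551\right) \frac{1}{2887} = - \frac{2551}{2887} \approx -0.88362$)
$\left(b + m\right) \left(H{\left(17 \right)} + 1709\right) = \left(4277 - \frac{2551}{2887}\right) \left(48 + 1709\right) = \frac{12345148}{2887} \cdot 1757 = \frac{21690425036}{2887}$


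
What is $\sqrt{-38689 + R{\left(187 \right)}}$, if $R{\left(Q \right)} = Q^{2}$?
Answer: $2 i \sqrt{930} \approx 60.992 i$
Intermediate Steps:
$\sqrt{-38689 + R{\left(187 \right)}} = \sqrt{-38689 + 187^{2}} = \sqrt{-38689 + 34969} = \sqrt{-3720} = 2 i \sqrt{930}$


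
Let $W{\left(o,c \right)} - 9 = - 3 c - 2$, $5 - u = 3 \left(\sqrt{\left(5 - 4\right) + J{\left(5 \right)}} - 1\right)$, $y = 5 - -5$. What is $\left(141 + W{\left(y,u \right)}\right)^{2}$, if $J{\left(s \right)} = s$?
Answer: $15862 + 2232 \sqrt{6} \approx 21329.0$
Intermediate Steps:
$y = 10$ ($y = 5 + 5 = 10$)
$u = 8 - 3 \sqrt{6}$ ($u = 5 - 3 \left(\sqrt{\left(5 - 4\right) + 5} - 1\right) = 5 - 3 \left(\sqrt{1 + 5} - 1\right) = 5 - 3 \left(\sqrt{6} - 1\right) = 5 - 3 \left(-1 + \sqrt{6}\right) = 5 - \left(-3 + 3 \sqrt{6}\right) = 5 + \left(3 - 3 \sqrt{6}\right) = 8 - 3 \sqrt{6} \approx 0.65153$)
$W{\left(o,c \right)} = 7 - 3 c$ ($W{\left(o,c \right)} = 9 - \left(2 + 3 c\right) = 7 - 3 c$)
$\left(141 + W{\left(y,u \right)}\right)^{2} = \left(141 + \left(7 - 3 \left(8 - 3 \sqrt{6}\right)\right)\right)^{2} = \left(141 + \left(7 - \left(24 - 9 \sqrt{6}\right)\right)\right)^{2} = \left(141 - \left(17 - 9 \sqrt{6}\right)\right)^{2} = \left(124 + 9 \sqrt{6}\right)^{2}$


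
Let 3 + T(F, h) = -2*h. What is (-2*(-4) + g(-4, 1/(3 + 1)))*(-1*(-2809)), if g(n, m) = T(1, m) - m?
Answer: 47753/4 ≈ 11938.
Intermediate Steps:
T(F, h) = -3 - 2*h
g(n, m) = -3 - 3*m (g(n, m) = (-3 - 2*m) - m = -3 - 3*m)
(-2*(-4) + g(-4, 1/(3 + 1)))*(-1*(-2809)) = (-2*(-4) + (-3 - 3/(3 + 1)))*(-1*(-2809)) = (8 + (-3 - 3/4))*2809 = (8 - 15/4)*2809 = (17/4)*2809 = 47753/4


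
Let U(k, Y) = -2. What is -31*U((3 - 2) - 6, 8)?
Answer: 62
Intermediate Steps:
-31*U((3 - 2) - 6, 8) = -31*(-2) = 62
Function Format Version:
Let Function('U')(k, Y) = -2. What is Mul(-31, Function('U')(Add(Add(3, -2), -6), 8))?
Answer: 62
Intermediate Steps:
Mul(-31, Function('U')(Add(Add(3, -2), -6), 8)) = Mul(-31, -2) = 62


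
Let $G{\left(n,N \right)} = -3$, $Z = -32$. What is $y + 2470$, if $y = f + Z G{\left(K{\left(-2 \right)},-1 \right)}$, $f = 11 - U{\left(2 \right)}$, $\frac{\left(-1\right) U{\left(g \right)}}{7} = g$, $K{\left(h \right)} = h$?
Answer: $2591$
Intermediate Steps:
$U{\left(g \right)} = - 7 g$
$f = 25$ ($f = 11 - \left(-7\right) 2 = 11 - -14 = 11 + 14 = 25$)
$y = 121$ ($y = 25 - -96 = 25 + 96 = 121$)
$y + 2470 = 121 + 2470 = 2591$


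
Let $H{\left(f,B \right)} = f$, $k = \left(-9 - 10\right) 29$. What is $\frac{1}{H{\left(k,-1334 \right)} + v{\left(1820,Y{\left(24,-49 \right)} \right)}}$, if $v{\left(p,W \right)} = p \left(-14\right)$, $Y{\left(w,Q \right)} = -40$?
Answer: $- \frac{1}{26031} \approx -3.8416 \cdot 10^{-5}$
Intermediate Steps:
$k = -551$ ($k = \left(-19\right) 29 = -551$)
$v{\left(p,W \right)} = - 14 p$
$\frac{1}{H{\left(k,-1334 \right)} + v{\left(1820,Y{\left(24,-49 \right)} \right)}} = \frac{1}{-551 - 25480} = \frac{1}{-26031} = - \frac{1}{26031}$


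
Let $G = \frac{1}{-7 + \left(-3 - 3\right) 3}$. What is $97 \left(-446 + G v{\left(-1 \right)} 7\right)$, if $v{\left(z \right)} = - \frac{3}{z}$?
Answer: $- \frac{1083587}{25} \approx -43344.0$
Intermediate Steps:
$G = - \frac{1}{25}$ ($G = \frac{1}{-7 - 18} = \frac{1}{-25} = - \frac{1}{25} \approx -0.04$)
$97 \left(-446 + G v{\left(-1 \right)} 7\right) = 97 \left(-446 + - \frac{\left(-3\right) \frac{1}{-1}}{25} \cdot 7\right) = 97 \left(-446 + - \frac{\left(-3\right) \left(-1\right)}{25} \cdot 7\right) = 97 \left(-446 + \left(- \frac{1}{25}\right) 3 \cdot 7\right) = 97 \left(-446 - \frac{21}{25}\right) = 97 \left(- \frac{11171}{25}\right) = - \frac{1083587}{25}$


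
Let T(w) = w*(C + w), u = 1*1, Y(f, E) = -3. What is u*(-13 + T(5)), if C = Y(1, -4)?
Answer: -3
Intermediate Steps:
C = -3
u = 1
T(w) = w*(-3 + w)
u*(-13 + T(5)) = 1*(-13 + 5*(-3 + 5)) = 1*(-13 + 5*2) = 1*(-13 + 10) = 1*(-3) = -3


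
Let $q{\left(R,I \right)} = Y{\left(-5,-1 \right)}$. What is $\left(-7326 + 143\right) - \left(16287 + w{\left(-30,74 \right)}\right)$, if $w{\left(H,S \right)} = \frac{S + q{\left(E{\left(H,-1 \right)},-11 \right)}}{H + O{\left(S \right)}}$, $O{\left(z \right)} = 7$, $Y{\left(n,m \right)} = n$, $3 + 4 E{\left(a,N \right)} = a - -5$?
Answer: $-23467$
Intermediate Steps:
$E{\left(a,N \right)} = \frac{1}{2} + \frac{a}{4}$ ($E{\left(a,N \right)} = - \frac{3}{4} + \frac{a - -5}{4} = - \frac{3}{4} + \frac{a + 5}{4} = - \frac{3}{4} + \frac{5 + a}{4} = - \frac{3}{4} + \left(\frac{5}{4} + \frac{a}{4}\right) = \frac{1}{2} + \frac{a}{4}$)
$q{\left(R,I \right)} = -5$
$w{\left(H,S \right)} = \frac{-5 + S}{7 + H}$ ($w{\left(H,S \right)} = \frac{S - 5}{H + 7} = \frac{-5 + S}{7 + H}$)
$\left(-7326 + 143\right) - \left(16287 + w{\left(-30,74 \right)}\right) = \left(-7326 + 143\right) - \left(16287 + \frac{-5 + 74}{7 - 30}\right) = -7183 - \left(16287 + \frac{1}{-23} \cdot 69\right) = -7183 - \left(16287 - 3\right) = -7183 - 16284 = -23467$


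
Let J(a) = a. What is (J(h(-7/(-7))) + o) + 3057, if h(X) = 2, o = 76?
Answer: 3135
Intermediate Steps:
(J(h(-7/(-7))) + o) + 3057 = (2 + 76) + 3057 = 78 + 3057 = 3135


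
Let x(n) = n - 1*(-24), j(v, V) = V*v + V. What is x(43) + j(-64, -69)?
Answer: 4414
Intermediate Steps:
j(v, V) = V + V*v
x(n) = 24 + n (x(n) = n + 24 = 24 + n)
x(43) + j(-64, -69) = (24 + 43) - 69*(1 - 64) = 67 - 69*(-63) = 67 + 4347 = 4414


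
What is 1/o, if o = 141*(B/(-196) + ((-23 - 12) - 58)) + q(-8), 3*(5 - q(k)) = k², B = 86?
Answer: -294/3878213 ≈ -7.5808e-5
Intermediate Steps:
q(k) = 5 - k²/3
o = -3878213/294 (o = 141*(86/(-196) + ((-23 - 12) - 58)) + (5 - ⅓*(-8)²) = 141*(86*(-1/196) + (-35 - 58)) + (5 - ⅓*64) = 141*(-43/98 - 93) + (5 - 64/3) = 141*(-9157/98) - 49/3 = -1291137/98 - 49/3 = -3878213/294 ≈ -13191.)
1/o = 1/(-3878213/294) = -294/3878213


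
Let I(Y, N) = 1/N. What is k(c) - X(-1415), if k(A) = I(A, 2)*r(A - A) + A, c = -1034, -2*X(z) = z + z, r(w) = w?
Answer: -2449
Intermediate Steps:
X(z) = -z (X(z) = -(z + z)/2 = -z)
k(A) = A (k(A) = (A - A)/2 + A = (1/2)*0 + A = 0 + A = A)
k(c) - X(-1415) = -1034 - (-1)*(-1415) = -1034 - 1*1415 = -1034 - 1415 = -2449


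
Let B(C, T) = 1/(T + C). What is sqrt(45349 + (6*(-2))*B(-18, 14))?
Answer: 2*sqrt(11338) ≈ 212.96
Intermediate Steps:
B(C, T) = 1/(C + T)
sqrt(45349 + (6*(-2))*B(-18, 14)) = sqrt(45349 + (6*(-2))/(-18 + 14)) = sqrt(45349 - 12/(-4)) = sqrt(45349 - 12*(-1/4)) = sqrt(45349 + 3) = sqrt(45352) = 2*sqrt(11338)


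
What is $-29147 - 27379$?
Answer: $-56526$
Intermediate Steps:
$-29147 - 27379 = -56526$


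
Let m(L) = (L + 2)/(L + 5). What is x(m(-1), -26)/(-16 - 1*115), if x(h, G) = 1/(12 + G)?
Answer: 1/1834 ≈ 0.00054526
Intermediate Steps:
m(L) = (2 + L)/(5 + L)
x(m(-1), -26)/(-16 - 1*115) = 1/((12 - 26)*(-16 - 1*115)) = 1/((-14)*(-16 - 115)) = -1/14/(-131) = -1/14*(-1/131) = 1/1834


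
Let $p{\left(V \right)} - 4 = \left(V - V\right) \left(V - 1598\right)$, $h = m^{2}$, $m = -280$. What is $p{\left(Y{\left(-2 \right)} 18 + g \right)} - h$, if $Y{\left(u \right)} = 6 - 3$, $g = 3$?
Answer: $-78396$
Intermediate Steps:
$Y{\left(u \right)} = 3$ ($Y{\left(u \right)} = 6 - 3 = 3$)
$h = 78400$ ($h = \left(-280\right)^{2} = 78400$)
$p{\left(V \right)} = 4$ ($p{\left(V \right)} = 4 + \left(V - V\right) \left(V - 1598\right) = 4 + 0 \left(-1598 + V\right) = 4 + 0 = 4$)
$p{\left(Y{\left(-2 \right)} 18 + g \right)} - h = 4 - 78400 = -78396$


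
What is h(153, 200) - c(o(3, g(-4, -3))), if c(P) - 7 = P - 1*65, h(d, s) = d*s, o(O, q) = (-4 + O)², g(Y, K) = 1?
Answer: 30657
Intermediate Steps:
c(P) = -58 + P (c(P) = 7 + (P - 1*65) = 7 + (P - 65) = 7 + (-65 + P) = -58 + P)
h(153, 200) - c(o(3, g(-4, -3))) = 153*200 - (-58 + (-4 + 3)²) = 30600 - (-58 + (-1)²) = 30600 - (-58 + 1) = 30600 - 1*(-57) = 30600 + 57 = 30657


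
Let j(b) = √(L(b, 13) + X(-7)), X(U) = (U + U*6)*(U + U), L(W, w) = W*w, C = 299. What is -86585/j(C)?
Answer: -86585*√4573/4573 ≈ -1280.4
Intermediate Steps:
X(U) = 14*U² (X(U) = (U + 6*U)*(2*U) = (7*U)*(2*U) = 14*U²)
j(b) = √(686 + 13*b) (j(b) = √(b*13 + 14*(-7)²) = √(13*b + 14*49) = √(13*b + 686) = √(686 + 13*b))
-86585/j(C) = -86585/√(686 + 13*299) = -86585/√(686 + 3887) = -86585*√4573/4573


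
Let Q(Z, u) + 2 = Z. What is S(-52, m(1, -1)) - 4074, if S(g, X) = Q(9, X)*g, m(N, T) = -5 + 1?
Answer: -4438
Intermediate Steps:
m(N, T) = -4
Q(Z, u) = -2 + Z
S(g, X) = 7*g (S(g, X) = (-2 + 9)*g = 7*g)
S(-52, m(1, -1)) - 4074 = 7*(-52) - 4074 = -364 - 4074 = -4438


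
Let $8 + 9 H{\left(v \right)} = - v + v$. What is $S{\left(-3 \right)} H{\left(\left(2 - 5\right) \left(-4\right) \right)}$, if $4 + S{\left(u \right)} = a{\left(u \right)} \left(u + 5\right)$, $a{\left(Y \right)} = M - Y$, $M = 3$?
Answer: $- \frac{64}{9} \approx -7.1111$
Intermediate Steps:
$H{\left(v \right)} = - \frac{8}{9}$ ($H{\left(v \right)} = - \frac{8}{9} + \frac{- v + v}{9} = - \frac{8}{9} + \frac{1}{9} \cdot 0 = - \frac{8}{9} + 0 = - \frac{8}{9}$)
$a{\left(Y \right)} = 3 - Y$
$S{\left(u \right)} = -4 + \left(3 - u\right) \left(5 + u\right)$ ($S{\left(u \right)} = -4 + \left(3 - u\right) \left(u + 5\right) = -4 + \left(3 - u\right) \left(5 + u\right)$)
$S{\left(-3 \right)} H{\left(\left(2 - 5\right) \left(-4\right) \right)} = \left(11 - \left(-3\right)^{2} - -6\right) \left(- \frac{8}{9}\right) = \left(11 - 9 + 6\right) \left(- \frac{8}{9}\right) = 8 \left(- \frac{8}{9}\right) = - \frac{64}{9}$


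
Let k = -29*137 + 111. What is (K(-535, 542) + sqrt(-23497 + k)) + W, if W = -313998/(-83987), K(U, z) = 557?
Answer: 47094757/83987 + I*sqrt(27359) ≈ 560.74 + 165.41*I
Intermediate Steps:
k = -3862 (k = -3973 + 111 = -3862)
W = 313998/83987 (W = -313998*(-1/83987) = 313998/83987 ≈ 3.7387)
(K(-535, 542) + sqrt(-23497 + k)) + W = (557 + sqrt(-23497 - 3862)) + 313998/83987 = (557 + sqrt(-27359)) + 313998/83987 = (557 + I*sqrt(27359)) + 313998/83987 = 47094757/83987 + I*sqrt(27359)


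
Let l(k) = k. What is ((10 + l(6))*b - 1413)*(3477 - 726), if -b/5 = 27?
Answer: -9829323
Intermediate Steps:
b = -135 (b = -5*27 = -135)
((10 + l(6))*b - 1413)*(3477 - 726) = ((10 + 6)*(-135) - 1413)*(3477 - 726) = (16*(-135) - 1413)*2751 = (-2160 - 1413)*2751 = -3573*2751 = -9829323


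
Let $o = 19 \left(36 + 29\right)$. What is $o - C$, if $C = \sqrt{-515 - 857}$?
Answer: $1235 - 14 i \sqrt{7} \approx 1235.0 - 37.041 i$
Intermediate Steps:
$o = 1235$ ($o = 19 \cdot 65 = 1235$)
$C = 14 i \sqrt{7}$ ($C = \sqrt{-1372} = 14 i \sqrt{7} \approx 37.041 i$)
$o - C = 1235 - 14 i \sqrt{7}$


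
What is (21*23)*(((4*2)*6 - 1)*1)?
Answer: 22701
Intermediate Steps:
(21*23)*(((4*2)*6 - 1)*1) = 483*((8*6 - 1)*1) = 483*((48 - 1)*1) = 483*(47*1) = 483*47 = 22701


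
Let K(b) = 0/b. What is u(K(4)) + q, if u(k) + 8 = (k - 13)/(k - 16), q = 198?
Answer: 3053/16 ≈ 190.81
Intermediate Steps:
K(b) = 0
u(k) = -8 + (-13 + k)/(-16 + k) (u(k) = -8 + (k - 13)/(k - 16) = -8 + (-13 + k)/(-16 + k))
u(K(4)) + q = (115 - 7*0)/(-16 + 0) + 198 = (115 + 0)/(-16) + 198 = -1/16*115 + 198 = -115/16 + 198 = 3053/16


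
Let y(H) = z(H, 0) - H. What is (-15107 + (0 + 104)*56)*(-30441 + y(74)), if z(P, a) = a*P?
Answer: 283270745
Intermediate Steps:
z(P, a) = P*a
y(H) = -H (y(H) = H*0 - H = 0 - H = -H)
(-15107 + (0 + 104)*56)*(-30441 + y(74)) = (-15107 + (0 + 104)*56)*(-30441 - 1*74) = (-15107 + 104*56)*(-30441 - 74) = (-15107 + 5824)*(-30515) = -9283*(-30515) = 283270745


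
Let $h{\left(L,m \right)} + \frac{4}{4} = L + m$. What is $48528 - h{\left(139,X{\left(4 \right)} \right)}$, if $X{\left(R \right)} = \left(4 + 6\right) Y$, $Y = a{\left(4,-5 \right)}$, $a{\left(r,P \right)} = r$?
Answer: $48350$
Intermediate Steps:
$Y = 4$
$X{\left(R \right)} = 40$ ($X{\left(R \right)} = \left(4 + 6\right) 4 = 10 \cdot 4 = 40$)
$h{\left(L,m \right)} = -1 + L + m$ ($h{\left(L,m \right)} = -1 + \left(L + m\right) = -1 + L + m$)
$48528 - h{\left(139,X{\left(4 \right)} \right)} = 48528 - \left(-1 + 139 + 40\right) = 48528 - 178 = 48350$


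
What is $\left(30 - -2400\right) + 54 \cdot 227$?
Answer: $14688$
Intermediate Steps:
$\left(30 - -2400\right) + 54 \cdot 227 = \left(30 + 2400\right) + 12258 = 2430 + 12258 = 14688$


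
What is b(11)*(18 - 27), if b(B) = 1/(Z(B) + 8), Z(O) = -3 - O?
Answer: 3/2 ≈ 1.5000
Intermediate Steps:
b(B) = 1/(5 - B) (b(B) = 1/((-3 - B) + 8) = 1/(5 - B))
b(11)*(18 - 27) = (-1/(-5 + 11))*(18 - 27) = -1/6*(-9) = -1*⅙*(-9) = -⅙*(-9) = 3/2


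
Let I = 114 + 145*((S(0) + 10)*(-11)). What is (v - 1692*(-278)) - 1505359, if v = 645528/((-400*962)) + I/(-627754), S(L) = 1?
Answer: -1201974144623889/1161344900 ≈ -1.0350e+6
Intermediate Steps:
I = -17431 (I = 114 + 145*((1 + 10)*(-11)) = 114 + 145*(11*(-11)) = 114 + 145*(-121) = 114 - 17545 = -17431)
v = -1915987189/1161344900 (v = 645528/((-400*962)) - 17431/(-627754) = 645528/(-384800) - 17431*(-1/627754) = 645528*(-1/384800) + 17431/627754 = -6207/3700 + 17431/627754 = -1915987189/1161344900 ≈ -1.6498)
(v - 1692*(-278)) - 1505359 = (-1915987189/1161344900 - 1692*(-278)) - 1505359 = (-1915987189/1161344900 + 470376) - 1505359 = 546266852695211/1161344900 - 1505359 = -1201974144623889/1161344900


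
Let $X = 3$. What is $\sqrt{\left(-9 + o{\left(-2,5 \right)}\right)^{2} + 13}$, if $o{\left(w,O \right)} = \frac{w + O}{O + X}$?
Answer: $\frac{\sqrt{5593}}{8} \approx 9.3483$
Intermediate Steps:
$o{\left(w,O \right)} = \frac{O + w}{3 + O}$ ($o{\left(w,O \right)} = \frac{w + O}{O + 3} = \frac{O + w}{3 + O}$)
$\sqrt{\left(-9 + o{\left(-2,5 \right)}\right)^{2} + 13} = \sqrt{\left(-9 + \frac{5 - 2}{3 + 5}\right)^{2} + 13} = \sqrt{\left(-9 + \frac{1}{8} \cdot 3\right)^{2} + 13} = \sqrt{\left(-9 + \frac{3}{8}\right)^{2} + 13} = \sqrt{\left(- \frac{69}{8}\right)^{2} + 13} = \sqrt{\frac{4761}{64} + 13} = \sqrt{\frac{5593}{64}} = \frac{\sqrt{5593}}{8}$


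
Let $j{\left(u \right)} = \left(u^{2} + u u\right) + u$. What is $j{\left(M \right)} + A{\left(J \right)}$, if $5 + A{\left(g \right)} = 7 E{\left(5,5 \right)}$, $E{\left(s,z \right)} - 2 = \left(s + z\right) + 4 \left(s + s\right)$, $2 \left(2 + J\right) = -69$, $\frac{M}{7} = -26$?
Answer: $66425$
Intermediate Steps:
$M = -182$ ($M = 7 \left(-26\right) = -182$)
$j{\left(u \right)} = u + 2 u^{2}$ ($j{\left(u \right)} = \left(u^{2} + u^{2}\right) + u = 2 u^{2} + u = u + 2 u^{2}$)
$J = - \frac{73}{2}$ ($J = -2 + \frac{1}{2} \left(-69\right) = -2 - \frac{69}{2} = - \frac{73}{2} \approx -36.5$)
$E{\left(s,z \right)} = 2 + z + 9 s$ ($E{\left(s,z \right)} = 2 + \left(\left(s + z\right) + 4 \left(s + s\right)\right) = 2 + \left(\left(s + z\right) + 4 \cdot 2 s\right) = 2 + \left(\left(s + z\right) + 8 s\right) = 2 + \left(z + 9 s\right) = 2 + z + 9 s$)
$A{\left(g \right)} = 359$ ($A{\left(g \right)} = -5 + 7 \left(2 + 5 + 9 \cdot 5\right) = -5 + 7 \left(2 + 5 + 45\right) = -5 + 7 \cdot 52 = -5 + 364 = 359$)
$j{\left(M \right)} + A{\left(J \right)} = - 182 \left(1 + 2 \left(-182\right)\right) + 359 = - 182 \left(1 - 364\right) + 359 = \left(-182\right) \left(-363\right) + 359 = 66066 + 359 = 66425$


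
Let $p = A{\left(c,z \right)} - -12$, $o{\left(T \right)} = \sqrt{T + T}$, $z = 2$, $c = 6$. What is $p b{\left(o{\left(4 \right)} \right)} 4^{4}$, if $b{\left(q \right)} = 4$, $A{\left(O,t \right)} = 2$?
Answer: $14336$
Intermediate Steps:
$o{\left(T \right)} = \sqrt{2} \sqrt{T}$ ($o{\left(T \right)} = \sqrt{2 T} = \sqrt{2} \sqrt{T}$)
$p = 14$ ($p = 2 - -12 = 2 + 12 = 14$)
$p b{\left(o{\left(4 \right)} \right)} 4^{4} = 14 \cdot 4 \cdot 4^{4} = 56 \cdot 256 = 14336$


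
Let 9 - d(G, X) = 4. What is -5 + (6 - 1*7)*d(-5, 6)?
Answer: -10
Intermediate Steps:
d(G, X) = 5 (d(G, X) = 9 - 1*4 = 9 - 4 = 5)
-5 + (6 - 1*7)*d(-5, 6) = -5 + (6 - 1*7)*5 = -5 + (6 - 7)*5 = -5 - 1*5 = -5 - 5 = -10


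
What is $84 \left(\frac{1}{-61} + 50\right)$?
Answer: $\frac{256116}{61} \approx 4198.6$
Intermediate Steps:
$84 \left(\frac{1}{-61} + 50\right) = 84 \left(- \frac{1}{61} + 50\right) = 84 \cdot \frac{3049}{61} = \frac{256116}{61}$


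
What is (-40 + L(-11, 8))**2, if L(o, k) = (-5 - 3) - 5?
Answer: 2809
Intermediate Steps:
L(o, k) = -13 (L(o, k) = -8 - 5 = -13)
(-40 + L(-11, 8))**2 = (-40 - 13)**2 = (-53)**2 = 2809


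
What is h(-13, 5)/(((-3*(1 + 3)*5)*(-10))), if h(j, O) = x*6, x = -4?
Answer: -1/25 ≈ -0.040000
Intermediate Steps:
h(j, O) = -24 (h(j, O) = -4*6 = -24)
h(-13, 5)/(((-3*(1 + 3)*5)*(-10))) = -24*1/(150*(1 + 3)) = -24/((-3*4*5)*(-10)) = -24/(-12*5*(-10)) = -24/((-60*(-10))) = -24/600 = -24*1/600 = -1/25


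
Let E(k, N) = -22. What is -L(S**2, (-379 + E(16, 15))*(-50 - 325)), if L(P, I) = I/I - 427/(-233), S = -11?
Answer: -660/233 ≈ -2.8326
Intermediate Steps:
L(P, I) = 660/233 (L(P, I) = 1 - 427*(-1/233) = 1 + 427/233 = 660/233)
-L(S**2, (-379 + E(16, 15))*(-50 - 325)) = -1*660/233 = -660/233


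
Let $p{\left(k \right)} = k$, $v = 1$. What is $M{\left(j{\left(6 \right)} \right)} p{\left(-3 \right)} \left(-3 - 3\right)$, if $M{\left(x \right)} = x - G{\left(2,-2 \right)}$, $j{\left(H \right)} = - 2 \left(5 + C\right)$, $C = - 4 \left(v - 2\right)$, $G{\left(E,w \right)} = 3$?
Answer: $-378$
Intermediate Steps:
$C = 4$ ($C = - 4 \left(1 - 2\right) = \left(-4\right) \left(-1\right) = 4$)
$j{\left(H \right)} = -18$ ($j{\left(H \right)} = - 2 \left(5 + 4\right) = \left(-2\right) 9 = -18$)
$M{\left(x \right)} = -3 + x$ ($M{\left(x \right)} = x - 3 = -3 + x$)
$M{\left(j{\left(6 \right)} \right)} p{\left(-3 \right)} \left(-3 - 3\right) = \left(-3 - 18\right) \left(- 3 \left(-3 - 3\right)\right) = - 21 \left(\left(-3\right) \left(-6\right)\right) = \left(-21\right) 18 = -378$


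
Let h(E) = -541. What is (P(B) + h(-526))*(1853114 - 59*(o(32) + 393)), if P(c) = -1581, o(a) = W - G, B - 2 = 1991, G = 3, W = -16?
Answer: -3885483856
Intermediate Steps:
B = 1993 (B = 2 + 1991 = 1993)
o(a) = -19 (o(a) = -16 - 1*3 = -16 - 3 = -19)
(P(B) + h(-526))*(1853114 - 59*(o(32) + 393)) = (-1581 - 541)*(1853114 - 59*(-19 + 393)) = -2122*(1853114 - 59*374) = -2122*(1853114 - 22066) = -2122*1831048 = -3885483856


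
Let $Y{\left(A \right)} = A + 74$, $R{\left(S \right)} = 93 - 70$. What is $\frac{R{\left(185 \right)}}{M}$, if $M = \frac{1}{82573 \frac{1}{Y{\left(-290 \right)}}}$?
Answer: $- \frac{1899179}{216} \approx -8792.5$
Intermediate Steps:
$R{\left(S \right)} = 23$ ($R{\left(S \right)} = 93 - 70 = 23$)
$Y{\left(A \right)} = 74 + A$
$M = - \frac{216}{82573}$ ($M = \frac{1}{82573 \frac{1}{74 - 290}} = \frac{1}{82573 \frac{1}{-216}} = \frac{1}{82573 \left(- \frac{1}{216}\right)} = \frac{1}{- \frac{82573}{216}} = - \frac{216}{82573} \approx -0.0026159$)
$\frac{R{\left(185 \right)}}{M} = \frac{23}{- \frac{216}{82573}} = 23 \left(- \frac{82573}{216}\right) = - \frac{1899179}{216}$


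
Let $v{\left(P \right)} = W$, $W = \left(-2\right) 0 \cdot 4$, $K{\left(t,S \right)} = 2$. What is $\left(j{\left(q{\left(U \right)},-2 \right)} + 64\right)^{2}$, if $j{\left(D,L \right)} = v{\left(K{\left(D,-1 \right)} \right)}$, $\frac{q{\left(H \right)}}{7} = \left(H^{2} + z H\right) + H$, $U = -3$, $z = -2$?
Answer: $4096$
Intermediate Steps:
$W = 0$ ($W = 0 \cdot 4 = 0$)
$v{\left(P \right)} = 0$
$q{\left(H \right)} = - 7 H + 7 H^{2}$ ($q{\left(H \right)} = 7 \left(\left(H^{2} - 2 H\right) + H\right) = 7 \left(H^{2} - H\right) = - 7 H + 7 H^{2}$)
$j{\left(D,L \right)} = 0$
$\left(j{\left(q{\left(U \right)},-2 \right)} + 64\right)^{2} = \left(0 + 64\right)^{2} = 64^{2} = 4096$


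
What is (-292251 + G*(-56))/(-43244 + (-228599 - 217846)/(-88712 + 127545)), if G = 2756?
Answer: 17342312971/1679740697 ≈ 10.324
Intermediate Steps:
(-292251 + G*(-56))/(-43244 + (-228599 - 217846)/(-88712 + 127545)) = (-292251 + 2756*(-56))/(-43244 + (-228599 - 217846)/(-88712 + 127545)) = (-292251 - 154336)/(-43244 - 446445/38833) = -446587/(-43244 - 446445*1/38833) = -446587/(-43244 - 446445/38833) = -446587/(-1679740697/38833) = -446587*(-38833/1679740697) = 17342312971/1679740697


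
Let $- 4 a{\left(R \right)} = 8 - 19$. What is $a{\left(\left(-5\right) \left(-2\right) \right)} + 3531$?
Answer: $\frac{14135}{4} \approx 3533.8$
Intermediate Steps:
$a{\left(R \right)} = \frac{11}{4}$ ($a{\left(R \right)} = - \frac{8 - 19}{4} = \left(- \frac{1}{4}\right) \left(-11\right) = \frac{11}{4}$)
$a{\left(\left(-5\right) \left(-2\right) \right)} + 3531 = \frac{11}{4} + 3531 = \frac{14135}{4}$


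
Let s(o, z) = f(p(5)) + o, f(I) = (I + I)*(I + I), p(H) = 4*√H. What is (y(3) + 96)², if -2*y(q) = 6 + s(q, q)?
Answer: 18769/4 ≈ 4692.3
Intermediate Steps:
f(I) = 4*I² (f(I) = (2*I)*(2*I) = 4*I²)
s(o, z) = 320 + o (s(o, z) = 4*(4*√5)² + o = 4*80 + o = 320 + o)
y(q) = -163 - q/2 (y(q) = -(6 + (320 + q))/2 = -(326 + q)/2 = -163 - q/2)
(y(3) + 96)² = ((-163 - ½*3) + 96)² = ((-163 - 3/2) + 96)² = (-329/2 + 96)² = (-137/2)² = 18769/4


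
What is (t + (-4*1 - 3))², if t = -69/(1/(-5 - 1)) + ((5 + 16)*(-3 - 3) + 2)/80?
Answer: 65755881/400 ≈ 1.6439e+5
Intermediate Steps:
t = 8249/20 (t = -69/(1/(-6)) + (21*(-6) + 2)*(1/80) = -69/(-⅙) + (-126 + 2)*(1/80) = -69*(-6) - 124*1/80 = 414 - 31/20 = 8249/20 ≈ 412.45)
(t + (-4*1 - 3))² = (8249/20 + (-4*1 - 3))² = (8249/20 + (-4 - 3))² = (8249/20 - 7)² = (8109/20)² = 65755881/400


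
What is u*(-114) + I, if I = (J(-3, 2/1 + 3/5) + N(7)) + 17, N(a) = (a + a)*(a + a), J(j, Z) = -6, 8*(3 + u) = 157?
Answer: -6753/4 ≈ -1688.3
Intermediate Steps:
u = 133/8 (u = -3 + (⅛)*157 = -3 + 157/8 = 133/8 ≈ 16.625)
N(a) = 4*a² (N(a) = (2*a)*(2*a) = 4*a²)
I = 207 (I = (-6 + 4*7²) + 17 = (-6 + 4*49) + 17 = (-6 + 196) + 17 = 190 + 17 = 207)
u*(-114) + I = (133/8)*(-114) + 207 = -7581/4 + 207 = -6753/4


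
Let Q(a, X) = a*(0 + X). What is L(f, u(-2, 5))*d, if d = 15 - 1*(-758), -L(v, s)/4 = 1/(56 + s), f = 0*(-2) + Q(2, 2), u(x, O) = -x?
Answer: -1546/29 ≈ -53.310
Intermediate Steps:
Q(a, X) = X*a (Q(a, X) = a*X = X*a)
f = 4 (f = 0*(-2) + 2*2 = 0 + 4 = 4)
L(v, s) = -4/(56 + s)
d = 773 (d = 15 + 758 = 773)
L(f, u(-2, 5))*d = -4/(56 - 1*(-2))*773 = -4/(56 + 2)*773 = -4/58*773 = -4*1/58*773 = -2/29*773 = -1546/29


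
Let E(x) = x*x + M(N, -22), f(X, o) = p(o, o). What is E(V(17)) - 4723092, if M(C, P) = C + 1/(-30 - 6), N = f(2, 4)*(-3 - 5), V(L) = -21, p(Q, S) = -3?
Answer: -170014573/36 ≈ -4.7226e+6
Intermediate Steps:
f(X, o) = -3
N = 24 (N = -3*(-3 - 5) = -3*(-8) = 24)
M(C, P) = -1/36 + C (M(C, P) = C + 1/(-36) = C - 1/36 = -1/36 + C)
E(x) = 863/36 + x² (E(x) = x*x + (-1/36 + 24) = x² + 863/36 = 863/36 + x²)
E(V(17)) - 4723092 = (863/36 + (-21)²) - 4723092 = (863/36 + 441) - 4723092 = 16739/36 - 4723092 = -170014573/36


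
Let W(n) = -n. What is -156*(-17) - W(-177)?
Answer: 2475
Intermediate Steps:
-156*(-17) - W(-177) = -156*(-17) - (-1)*(-177) = 2652 - 1*177 = 2652 - 177 = 2475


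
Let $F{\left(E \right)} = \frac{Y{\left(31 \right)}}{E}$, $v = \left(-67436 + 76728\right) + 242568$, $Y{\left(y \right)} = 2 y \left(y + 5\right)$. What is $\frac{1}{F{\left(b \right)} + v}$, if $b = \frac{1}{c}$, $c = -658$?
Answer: $- \frac{1}{1216796} \approx -8.2183 \cdot 10^{-7}$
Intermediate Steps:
$Y{\left(y \right)} = 2 y \left(5 + y\right)$
$v = 251860$ ($v = 9292 + 242568 = 251860$)
$b = - \frac{1}{658}$ ($b = \frac{1}{-658} = - \frac{1}{658} \approx -0.0015198$)
$F{\left(E \right)} = \frac{2232}{E}$ ($F{\left(E \right)} = \frac{2 \cdot 31 \left(5 + 31\right)}{E} = \frac{2 \cdot 31 \cdot 36}{E} = \frac{2232}{E}$)
$\frac{1}{F{\left(b \right)} + v} = \frac{1}{\frac{2232}{- \frac{1}{658}} + 251860} = \frac{1}{2232 \left(-658\right) + 251860} = \frac{1}{-1468656 + 251860} = \frac{1}{-1216796} = - \frac{1}{1216796}$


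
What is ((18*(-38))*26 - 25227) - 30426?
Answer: -73437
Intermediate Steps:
((18*(-38))*26 - 25227) - 30426 = (-684*26 - 25227) - 30426 = (-17784 - 25227) - 30426 = -43011 - 30426 = -73437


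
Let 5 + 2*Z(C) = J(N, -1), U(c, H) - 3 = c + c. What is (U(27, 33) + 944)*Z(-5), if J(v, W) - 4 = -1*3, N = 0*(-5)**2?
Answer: -2002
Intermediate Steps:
N = 0 (N = 0*25 = 0)
U(c, H) = 3 + 2*c (U(c, H) = 3 + (c + c) = 3 + 2*c)
J(v, W) = 1 (J(v, W) = 4 - 1*3 = 4 - 3 = 1)
Z(C) = -2 (Z(C) = -5/2 + (1/2)*1 = -5/2 + 1/2 = -2)
(U(27, 33) + 944)*Z(-5) = ((3 + 2*27) + 944)*(-2) = ((3 + 54) + 944)*(-2) = (57 + 944)*(-2) = 1001*(-2) = -2002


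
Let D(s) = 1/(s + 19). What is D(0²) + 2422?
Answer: 46019/19 ≈ 2422.1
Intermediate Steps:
D(s) = 1/(19 + s)
D(0²) + 2422 = 1/(19 + 0²) + 2422 = 1/(19 + 0) + 2422 = 1/19 + 2422 = 46019/19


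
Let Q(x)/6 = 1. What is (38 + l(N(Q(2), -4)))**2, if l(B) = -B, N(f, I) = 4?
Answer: 1156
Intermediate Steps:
Q(x) = 6 (Q(x) = 6*1 = 6)
(38 + l(N(Q(2), -4)))**2 = (38 - 1*4)**2 = (38 - 4)**2 = 34**2 = 1156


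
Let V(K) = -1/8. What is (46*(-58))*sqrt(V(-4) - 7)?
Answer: -667*I*sqrt(114) ≈ -7121.6*I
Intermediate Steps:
V(K) = -1/8 (V(K) = -1*1/8 = -1/8)
(46*(-58))*sqrt(V(-4) - 7) = (46*(-58))*sqrt(-1/8 - 7) = -667*I*sqrt(114)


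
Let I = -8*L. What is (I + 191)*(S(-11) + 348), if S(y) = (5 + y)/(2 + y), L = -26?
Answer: 139118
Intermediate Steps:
S(y) = (5 + y)/(2 + y)
I = 208 (I = -8*(-26) = 208)
(I + 191)*(S(-11) + 348) = (208 + 191)*((5 - 11)/(2 - 11) + 348) = 399*(-6/(-9) + 348) = 399*(-1/9*(-6) + 348) = 399*(2/3 + 348) = 399*(1046/3) = 139118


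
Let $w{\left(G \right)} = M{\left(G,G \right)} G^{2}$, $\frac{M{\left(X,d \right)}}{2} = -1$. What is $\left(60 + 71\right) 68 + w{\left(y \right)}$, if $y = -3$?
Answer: $8890$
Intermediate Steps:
$M{\left(X,d \right)} = -2$ ($M{\left(X,d \right)} = 2 \left(-1\right) = -2$)
$w{\left(G \right)} = - 2 G^{2}$
$\left(60 + 71\right) 68 + w{\left(y \right)} = \left(60 + 71\right) 68 - 2 \left(-3\right)^{2} = 131 \cdot 68 - 18 = 8908 - 18 = 8890$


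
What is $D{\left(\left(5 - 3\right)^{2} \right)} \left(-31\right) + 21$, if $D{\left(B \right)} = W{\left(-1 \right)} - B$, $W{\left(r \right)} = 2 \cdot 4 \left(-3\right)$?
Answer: $889$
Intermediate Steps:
$W{\left(r \right)} = -24$ ($W{\left(r \right)} = 8 \left(-3\right) = -24$)
$D{\left(B \right)} = -24 - B$
$D{\left(\left(5 - 3\right)^{2} \right)} \left(-31\right) + 21 = \left(-24 - \left(5 - 3\right)^{2}\right) \left(-31\right) + 21 = \left(-24 - 2^{2}\right) \left(-31\right) + 21 = \left(-24 - 4\right) \left(-31\right) + 21 = \left(-28\right) \left(-31\right) + 21 = 868 + 21 = 889$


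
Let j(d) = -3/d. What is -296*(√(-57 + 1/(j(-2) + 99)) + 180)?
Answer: -53280 - 296*I*√2302455/201 ≈ -53280.0 - 2234.6*I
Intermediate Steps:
-296*(√(-57 + 1/(j(-2) + 99)) + 180) = -296*(√(-57 + 1/(-3/(-2) + 99)) + 180) = -296*(√(-57 + 1/(-3*(-½) + 99)) + 180) = -296*(√(-57 + 1/(3/2 + 99)) + 180) = -296*(√(-57 + 1/(201/2)) + 180) = -296*(√(-57 + 2/201) + 180) = -296*(√(-11455/201) + 180) = -296*(I*√2302455/201 + 180) = -296*(180 + I*√2302455/201) = -53280 - 296*I*√2302455/201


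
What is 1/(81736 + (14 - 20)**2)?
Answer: 1/81772 ≈ 1.2229e-5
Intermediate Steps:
1/(81736 + (14 - 20)**2) = 1/(81736 + (-6)**2) = 1/(81736 + 36) = 1/81772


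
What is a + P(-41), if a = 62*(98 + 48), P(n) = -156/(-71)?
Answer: 642848/71 ≈ 9054.2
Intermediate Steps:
P(n) = 156/71 (P(n) = -156*(-1/71) = 156/71)
a = 9052 (a = 62*146 = 9052)
a + P(-41) = 9052 + 156/71 = 642848/71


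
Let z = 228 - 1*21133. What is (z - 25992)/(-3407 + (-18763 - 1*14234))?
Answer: 46897/36404 ≈ 1.2882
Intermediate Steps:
z = -20905 (z = 228 - 21133 = -20905)
(z - 25992)/(-3407 + (-18763 - 1*14234)) = (-20905 - 25992)/(-3407 + (-18763 - 1*14234)) = -46897/(-3407 + (-18763 - 14234)) = -46897/(-3407 - 32997) = -46897/(-36404) = -46897*(-1/36404) = 46897/36404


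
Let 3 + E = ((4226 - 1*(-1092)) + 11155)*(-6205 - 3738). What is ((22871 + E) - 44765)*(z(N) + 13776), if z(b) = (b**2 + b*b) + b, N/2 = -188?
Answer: -48513528622272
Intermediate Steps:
E = -163791042 (E = -3 + ((4226 - 1*(-1092)) + 11155)*(-6205 - 3738) = -3 + ((4226 + 1092) + 11155)*(-9943) = -3 + (5318 + 11155)*(-9943) = -3 + 16473*(-9943) = -3 - 163791039 = -163791042)
N = -376 (N = 2*(-188) = -376)
z(b) = b + 2*b**2 (z(b) = (b**2 + b**2) + b = 2*b**2 + b = b + 2*b**2)
((22871 + E) - 44765)*(z(N) + 13776) = ((22871 - 163791042) - 44765)*(-376*(1 + 2*(-376)) + 13776) = (-163768171 - 44765)*(-376*(1 - 752) + 13776) = -163812936*(-376*(-751) + 13776) = -163812936*(282376 + 13776) = -163812936*296152 = -48513528622272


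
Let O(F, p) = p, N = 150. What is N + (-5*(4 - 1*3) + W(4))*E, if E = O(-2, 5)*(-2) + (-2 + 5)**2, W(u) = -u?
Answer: 159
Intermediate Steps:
E = -1 (E = 5*(-2) + (-2 + 5)**2 = -10 + 3**2 = -10 + 9 = -1)
N + (-5*(4 - 1*3) + W(4))*E = 150 + (-5*(4 - 1*3) - 1*4)*(-1) = 150 + (-5*(4 - 3) - 4)*(-1) = 150 + (-5*1 - 4)*(-1) = 150 + (-5 - 4)*(-1) = 150 - 9*(-1) = 150 + 9 = 159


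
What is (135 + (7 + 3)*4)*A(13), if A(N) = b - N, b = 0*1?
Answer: -2275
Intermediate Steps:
b = 0
A(N) = -N (A(N) = 0 - N = -N)
(135 + (7 + 3)*4)*A(13) = (135 + (7 + 3)*4)*(-1*13) = (135 + 10*4)*(-13) = (135 + 40)*(-13) = 175*(-13) = -2275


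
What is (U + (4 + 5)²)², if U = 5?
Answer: 7396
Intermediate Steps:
(U + (4 + 5)²)² = (5 + (4 + 5)²)² = (5 + 9²)² = (5 + 81)² = 86² = 7396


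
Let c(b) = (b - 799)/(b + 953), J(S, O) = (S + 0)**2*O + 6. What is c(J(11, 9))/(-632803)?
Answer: -37/161997568 ≈ -2.2840e-7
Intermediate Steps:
J(S, O) = 6 + O*S**2 (J(S, O) = S**2*O + 6 = O*S**2 + 6 = 6 + O*S**2)
c(b) = (-799 + b)/(953 + b)
c(J(11, 9))/(-632803) = ((-799 + (6 + 9*11**2))/(953 + (6 + 9*11**2)))/(-632803) = ((-799 + (6 + 9*121))/(953 + (6 + 9*121)))*(-1/632803) = ((-799 + (6 + 1089))/(953 + (6 + 1089)))*(-1/632803) = ((-799 + 1095)/(953 + 1095))*(-1/632803) = (296/2048)*(-1/632803) = ((1/2048)*296)*(-1/632803) = (37/256)*(-1/632803) = -37/161997568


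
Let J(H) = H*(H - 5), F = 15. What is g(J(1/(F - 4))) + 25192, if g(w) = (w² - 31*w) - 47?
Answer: 368353415/14641 ≈ 25159.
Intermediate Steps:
J(H) = H*(-5 + H)
g(w) = -47 + w² - 31*w
g(J(1/(F - 4))) + 25192 = (-47 + ((-5 + 1/(15 - 4))/(15 - 4))² - 31*(-5 + 1/(15 - 4))/(15 - 4)) + 25192 = (-47 + ((-5 + 1/11)/11)² - 31*(-5 + 1/11)/11) + 25192 = (-47 + ((1/11)*(-54/11))² - 31*(-54)/(11*11)) + 25192 = (-47 + (-54/121)² - 31*(-54/121)) + 25192 = (-47 + 2916/14641 + 1674/121) + 25192 = -482657/14641 + 25192 = 368353415/14641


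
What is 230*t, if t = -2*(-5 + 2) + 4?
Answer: 2300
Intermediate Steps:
t = 10 (t = -2*(-3) + 4 = 6 + 4 = 10)
230*t = 230*10 = 2300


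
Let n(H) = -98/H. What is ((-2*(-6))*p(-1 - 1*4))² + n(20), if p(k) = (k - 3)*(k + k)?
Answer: 9215951/10 ≈ 9.2160e+5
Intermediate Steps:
p(k) = 2*k*(-3 + k) (p(k) = (-3 + k)*(2*k) = 2*k*(-3 + k))
((-2*(-6))*p(-1 - 1*4))² + n(20) = ((-2*(-6))*(2*(-1 - 1*4)*(-3 + (-1 - 1*4))))² - 98/20 = (12*(2*(-1 - 4)*(-3 + (-1 - 4))))² - 98*1/20 = (12*(2*(-5)*(-3 - 5)))² - 49/10 = (12*(2*(-5)*(-8)))² - 49/10 = (12*80)² - 49/10 = 960² - 49/10 = 921600 - 49/10 = 9215951/10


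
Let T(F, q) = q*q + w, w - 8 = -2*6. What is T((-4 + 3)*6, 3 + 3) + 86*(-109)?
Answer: -9342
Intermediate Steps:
w = -4 (w = 8 - 2*6 = 8 - 12 = -4)
T(F, q) = -4 + q**2 (T(F, q) = q*q - 4 = q**2 - 4 = -4 + q**2)
T((-4 + 3)*6, 3 + 3) + 86*(-109) = (-4 + (3 + 3)**2) + 86*(-109) = (-4 + 6**2) - 9374 = (-4 + 36) - 9374 = 32 - 9374 = -9342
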